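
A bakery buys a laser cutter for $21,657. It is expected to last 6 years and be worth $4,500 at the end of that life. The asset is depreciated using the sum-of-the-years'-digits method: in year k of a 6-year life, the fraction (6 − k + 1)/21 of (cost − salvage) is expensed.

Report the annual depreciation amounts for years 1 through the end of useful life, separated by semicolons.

Depreciable base = $21,657 − $4,500 = $17,157.
Sum of the years' digits = 6+5+4+3+2+1 = 21.
Year 1: $17,157 × 6/21 = $4,902. Book value $16,755.
Year 2: $17,157 × 5/21 = $4,085. Book value $12,670.
Year 3: $17,157 × 4/21 = $3,268. Book value $9,402.
Year 4: $17,157 × 3/21 = $2,451. Book value $6,951.
Year 5: $17,157 × 2/21 = $1,634. Book value $5,317.
Year 6: $17,157 × 1/21 = $817. Book value $4,500.

$4,902; $4,085; $3,268; $2,451; $1,634; $817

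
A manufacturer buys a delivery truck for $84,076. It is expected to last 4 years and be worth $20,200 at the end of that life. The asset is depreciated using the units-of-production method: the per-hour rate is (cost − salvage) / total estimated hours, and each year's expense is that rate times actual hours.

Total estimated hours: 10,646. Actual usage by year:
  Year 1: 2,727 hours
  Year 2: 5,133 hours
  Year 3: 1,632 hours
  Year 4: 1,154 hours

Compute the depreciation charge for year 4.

$6,924

Depreciable base = $84,076 − $20,200 = $63,876.
Rate = $63,876 / 10,646 hours = $6 per hour.
Year 1: 2,727 × $6 = $16,362. Book value $67,714.
Year 2: 5,133 × $6 = $30,798. Book value $36,916.
Year 3: 1,632 × $6 = $9,792. Book value $27,124.
Year 4: 1,154 × $6 = $6,924. Book value $20,200.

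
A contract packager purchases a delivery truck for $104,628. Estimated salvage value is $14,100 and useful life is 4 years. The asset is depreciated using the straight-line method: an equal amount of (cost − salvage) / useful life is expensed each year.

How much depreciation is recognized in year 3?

Depreciable base = $104,628 − $14,100 = $90,528.
Annual expense = $90,528 / 4 = $22,632.

$22,632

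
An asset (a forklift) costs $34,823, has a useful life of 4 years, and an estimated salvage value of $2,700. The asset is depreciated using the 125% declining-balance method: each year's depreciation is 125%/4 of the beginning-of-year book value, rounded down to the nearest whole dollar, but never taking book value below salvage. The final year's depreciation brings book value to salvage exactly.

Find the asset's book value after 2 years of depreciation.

Depreciable base = $34,823 − $2,700 = $32,123.
Year 1: ⌊$34,823 × 125%/4⌋ = $10,882. Book value $23,941.
Year 2: ⌊$23,941 × 125%/4⌋ = $7,481. Book value $16,460.

$16,460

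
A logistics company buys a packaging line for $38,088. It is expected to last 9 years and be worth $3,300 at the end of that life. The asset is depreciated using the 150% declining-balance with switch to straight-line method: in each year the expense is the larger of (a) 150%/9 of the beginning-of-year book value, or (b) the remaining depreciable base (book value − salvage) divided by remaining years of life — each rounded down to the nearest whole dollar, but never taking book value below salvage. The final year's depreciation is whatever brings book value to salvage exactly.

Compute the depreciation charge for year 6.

Depreciable base = $38,088 − $3,300 = $34,788.
Year 1: DB = ⌊$38,088 × 150%/9⌋ = $6,348; SL = ⌊$34,788/9⌋ = $3,865 → take DB $6,348. Book value $31,740.
Year 2: DB = ⌊$31,740 × 150%/9⌋ = $5,290; SL = ⌊$28,440/8⌋ = $3,555 → take DB $5,290. Book value $26,450.
Year 3: DB = ⌊$26,450 × 150%/9⌋ = $4,408; SL = ⌊$23,150/7⌋ = $3,307 → take DB $4,408. Book value $22,042.
Year 4: DB = ⌊$22,042 × 150%/9⌋ = $3,673; SL = ⌊$18,742/6⌋ = $3,123 → take DB $3,673. Book value $18,369.
Year 5: DB = ⌊$18,369 × 150%/9⌋ = $3,061; SL = ⌊$15,069/5⌋ = $3,013 → take DB $3,061. Book value $15,308.
Year 6: DB = ⌊$15,308 × 150%/9⌋ = $2,551; SL = ⌊$12,008/4⌋ = $3,002 → take SL $3,002. Book value $12,306.

$3,002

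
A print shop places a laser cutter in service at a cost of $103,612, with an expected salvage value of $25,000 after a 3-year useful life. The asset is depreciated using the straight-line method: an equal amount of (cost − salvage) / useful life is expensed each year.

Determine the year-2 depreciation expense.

$26,204

Depreciable base = $103,612 − $25,000 = $78,612.
Annual expense = $78,612 / 3 = $26,204.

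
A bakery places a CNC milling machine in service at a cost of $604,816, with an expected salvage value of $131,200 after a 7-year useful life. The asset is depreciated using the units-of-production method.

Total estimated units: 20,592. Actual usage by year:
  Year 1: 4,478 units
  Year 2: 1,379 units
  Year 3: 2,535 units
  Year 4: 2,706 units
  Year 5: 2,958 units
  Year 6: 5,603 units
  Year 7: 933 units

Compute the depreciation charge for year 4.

$62,238

Depreciable base = $604,816 − $131,200 = $473,616.
Rate = $473,616 / 20,592 units = $23 per unit.
Year 1: 4,478 × $23 = $102,994. Book value $501,822.
Year 2: 1,379 × $23 = $31,717. Book value $470,105.
Year 3: 2,535 × $23 = $58,305. Book value $411,800.
Year 4: 2,706 × $23 = $62,238. Book value $349,562.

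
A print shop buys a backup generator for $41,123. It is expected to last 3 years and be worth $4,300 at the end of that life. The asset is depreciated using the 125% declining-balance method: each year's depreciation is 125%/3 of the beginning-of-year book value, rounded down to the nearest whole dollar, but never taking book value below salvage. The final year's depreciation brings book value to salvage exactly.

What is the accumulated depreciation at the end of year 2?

Depreciable base = $41,123 − $4,300 = $36,823.
Year 1: ⌊$41,123 × 125%/3⌋ = $17,134. Book value $23,989.
Year 2: ⌊$23,989 × 125%/3⌋ = $9,995. Book value $13,994.
Accumulated through year 2 = $41,123 − $13,994 = $27,129.

$27,129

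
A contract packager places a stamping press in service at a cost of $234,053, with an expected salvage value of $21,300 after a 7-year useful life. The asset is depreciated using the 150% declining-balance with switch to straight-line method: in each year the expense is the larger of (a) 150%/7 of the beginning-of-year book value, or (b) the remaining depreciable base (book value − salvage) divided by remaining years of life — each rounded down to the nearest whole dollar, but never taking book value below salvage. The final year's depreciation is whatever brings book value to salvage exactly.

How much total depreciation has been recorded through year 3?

$120,522

Depreciable base = $234,053 − $21,300 = $212,753.
Year 1: DB = ⌊$234,053 × 150%/7⌋ = $50,154; SL = ⌊$212,753/7⌋ = $30,393 → take DB $50,154. Book value $183,899.
Year 2: DB = ⌊$183,899 × 150%/7⌋ = $39,406; SL = ⌊$162,599/6⌋ = $27,099 → take DB $39,406. Book value $144,493.
Year 3: DB = ⌊$144,493 × 150%/7⌋ = $30,962; SL = ⌊$123,193/5⌋ = $24,638 → take DB $30,962. Book value $113,531.
Accumulated through year 3 = $234,053 − $113,531 = $120,522.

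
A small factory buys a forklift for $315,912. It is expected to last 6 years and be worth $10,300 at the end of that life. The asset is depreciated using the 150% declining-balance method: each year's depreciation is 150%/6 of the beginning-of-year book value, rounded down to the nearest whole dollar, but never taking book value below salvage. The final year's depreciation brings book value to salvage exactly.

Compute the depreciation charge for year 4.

Depreciable base = $315,912 − $10,300 = $305,612.
Year 1: ⌊$315,912 × 150%/6⌋ = $78,978. Book value $236,934.
Year 2: ⌊$236,934 × 150%/6⌋ = $59,233. Book value $177,701.
Year 3: ⌊$177,701 × 150%/6⌋ = $44,425. Book value $133,276.
Year 4: ⌊$133,276 × 150%/6⌋ = $33,319. Book value $99,957.

$33,319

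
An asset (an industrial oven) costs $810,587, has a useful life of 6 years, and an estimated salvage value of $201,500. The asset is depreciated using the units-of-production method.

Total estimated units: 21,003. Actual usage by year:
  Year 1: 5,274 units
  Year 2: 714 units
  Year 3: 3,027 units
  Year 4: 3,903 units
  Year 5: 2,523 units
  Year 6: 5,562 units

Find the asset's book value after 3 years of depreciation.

$549,152

Depreciable base = $810,587 − $201,500 = $609,087.
Rate = $609,087 / 21,003 units = $29 per unit.
Year 1: 5,274 × $29 = $152,946. Book value $657,641.
Year 2: 714 × $29 = $20,706. Book value $636,935.
Year 3: 3,027 × $29 = $87,783. Book value $549,152.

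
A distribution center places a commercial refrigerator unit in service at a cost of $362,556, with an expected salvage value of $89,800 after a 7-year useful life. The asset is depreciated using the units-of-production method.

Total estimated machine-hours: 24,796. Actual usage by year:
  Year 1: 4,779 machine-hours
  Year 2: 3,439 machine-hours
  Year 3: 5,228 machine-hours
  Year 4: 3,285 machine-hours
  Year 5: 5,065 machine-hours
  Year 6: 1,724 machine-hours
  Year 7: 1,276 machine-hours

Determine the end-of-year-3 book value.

$214,650

Depreciable base = $362,556 − $89,800 = $272,756.
Rate = $272,756 / 24,796 machine-hours = $11 per machine-hour.
Year 1: 4,779 × $11 = $52,569. Book value $309,987.
Year 2: 3,439 × $11 = $37,829. Book value $272,158.
Year 3: 5,228 × $11 = $57,508. Book value $214,650.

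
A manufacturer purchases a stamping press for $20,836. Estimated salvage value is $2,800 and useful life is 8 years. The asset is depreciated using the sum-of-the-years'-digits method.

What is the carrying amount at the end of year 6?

$4,303

Depreciable base = $20,836 − $2,800 = $18,036.
Sum of the years' digits = 8+7+6+5+4+3+2+1 = 36.
Year 1: $18,036 × 8/36 = $4,008. Book value $16,828.
Year 2: $18,036 × 7/36 = $3,507. Book value $13,321.
Year 3: $18,036 × 6/36 = $3,006. Book value $10,315.
Year 4: $18,036 × 5/36 = $2,505. Book value $7,810.
Year 5: $18,036 × 4/36 = $2,004. Book value $5,806.
Year 6: $18,036 × 3/36 = $1,503. Book value $4,303.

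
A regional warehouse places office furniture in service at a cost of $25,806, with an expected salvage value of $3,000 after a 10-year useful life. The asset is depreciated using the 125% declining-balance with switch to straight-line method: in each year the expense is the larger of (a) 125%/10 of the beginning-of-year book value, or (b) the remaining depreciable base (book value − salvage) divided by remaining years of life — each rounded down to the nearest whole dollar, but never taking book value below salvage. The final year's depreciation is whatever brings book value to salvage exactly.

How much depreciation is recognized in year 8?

Depreciable base = $25,806 − $3,000 = $22,806.
Year 1: DB = ⌊$25,806 × 125%/10⌋ = $3,225; SL = ⌊$22,806/10⌋ = $2,280 → take DB $3,225. Book value $22,581.
Year 2: DB = ⌊$22,581 × 125%/10⌋ = $2,822; SL = ⌊$19,581/9⌋ = $2,175 → take DB $2,822. Book value $19,759.
Year 3: DB = ⌊$19,759 × 125%/10⌋ = $2,469; SL = ⌊$16,759/8⌋ = $2,094 → take DB $2,469. Book value $17,290.
Year 4: DB = ⌊$17,290 × 125%/10⌋ = $2,161; SL = ⌊$14,290/7⌋ = $2,041 → take DB $2,161. Book value $15,129.
Year 5: DB = ⌊$15,129 × 125%/10⌋ = $1,891; SL = ⌊$12,129/6⌋ = $2,021 → take SL $2,021. Book value $13,108.
Year 6: DB = ⌊$13,108 × 125%/10⌋ = $1,638; SL = ⌊$10,108/5⌋ = $2,021 → take SL $2,021. Book value $11,087.
Year 7: DB = ⌊$11,087 × 125%/10⌋ = $1,385; SL = ⌊$8,087/4⌋ = $2,021 → take SL $2,021. Book value $9,066.
Year 8: DB = ⌊$9,066 × 125%/10⌋ = $1,133; SL = ⌊$6,066/3⌋ = $2,022 → take SL $2,022. Book value $7,044.

$2,022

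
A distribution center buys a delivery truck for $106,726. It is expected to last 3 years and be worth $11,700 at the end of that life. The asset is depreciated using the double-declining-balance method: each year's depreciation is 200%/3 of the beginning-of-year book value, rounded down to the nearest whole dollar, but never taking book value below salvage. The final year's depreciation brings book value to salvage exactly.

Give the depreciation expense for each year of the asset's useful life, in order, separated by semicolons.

Depreciable base = $106,726 − $11,700 = $95,026.
Year 1: ⌊$106,726 × 200%/3⌋ = $71,150. Book value $35,576.
Year 2: ⌊$35,576 × 200%/3⌋ = $23,717. Book value $11,859.
Year 3 (final): $11,859 − $11,700 = $159. Book value $11,700.

$71,150; $23,717; $159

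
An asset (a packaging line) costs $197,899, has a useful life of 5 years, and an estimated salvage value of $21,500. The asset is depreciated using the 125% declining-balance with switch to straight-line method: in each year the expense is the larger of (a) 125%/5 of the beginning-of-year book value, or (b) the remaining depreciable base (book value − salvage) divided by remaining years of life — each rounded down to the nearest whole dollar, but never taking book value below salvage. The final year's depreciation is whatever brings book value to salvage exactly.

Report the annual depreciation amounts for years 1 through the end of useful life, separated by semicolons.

Depreciable base = $197,899 − $21,500 = $176,399.
Year 1: DB = ⌊$197,899 × 125%/5⌋ = $49,474; SL = ⌊$176,399/5⌋ = $35,279 → take DB $49,474. Book value $148,425.
Year 2: DB = ⌊$148,425 × 125%/5⌋ = $37,106; SL = ⌊$126,925/4⌋ = $31,731 → take DB $37,106. Book value $111,319.
Year 3: DB = ⌊$111,319 × 125%/5⌋ = $27,829; SL = ⌊$89,819/3⌋ = $29,939 → take SL $29,939. Book value $81,380.
Year 4: DB = ⌊$81,380 × 125%/5⌋ = $20,345; SL = ⌊$59,880/2⌋ = $29,940 → take SL $29,940. Book value $51,440.
Year 5 (final): $51,440 − $21,500 = $29,940. Book value $21,500.

$49,474; $37,106; $29,939; $29,940; $29,940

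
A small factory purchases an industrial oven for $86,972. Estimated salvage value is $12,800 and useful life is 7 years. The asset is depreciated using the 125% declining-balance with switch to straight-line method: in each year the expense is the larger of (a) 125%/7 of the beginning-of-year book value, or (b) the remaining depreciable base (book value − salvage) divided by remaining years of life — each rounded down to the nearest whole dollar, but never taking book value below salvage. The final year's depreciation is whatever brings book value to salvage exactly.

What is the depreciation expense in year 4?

Depreciable base = $86,972 − $12,800 = $74,172.
Year 1: DB = ⌊$86,972 × 125%/7⌋ = $15,530; SL = ⌊$74,172/7⌋ = $10,596 → take DB $15,530. Book value $71,442.
Year 2: DB = ⌊$71,442 × 125%/7⌋ = $12,757; SL = ⌊$58,642/6⌋ = $9,773 → take DB $12,757. Book value $58,685.
Year 3: DB = ⌊$58,685 × 125%/7⌋ = $10,479; SL = ⌊$45,885/5⌋ = $9,177 → take DB $10,479. Book value $48,206.
Year 4: DB = ⌊$48,206 × 125%/7⌋ = $8,608; SL = ⌊$35,406/4⌋ = $8,851 → take SL $8,851. Book value $39,355.

$8,851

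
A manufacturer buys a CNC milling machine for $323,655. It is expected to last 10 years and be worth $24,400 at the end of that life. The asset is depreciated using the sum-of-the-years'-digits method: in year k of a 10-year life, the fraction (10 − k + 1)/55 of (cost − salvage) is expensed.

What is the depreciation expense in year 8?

Depreciable base = $323,655 − $24,400 = $299,255.
Sum of the years' digits = 10+9+8+7+6+5+4+3+2+1 = 55.
Year 1: $299,255 × 10/55 = $54,410. Book value $269,245.
Year 2: $299,255 × 9/55 = $48,969. Book value $220,276.
Year 3: $299,255 × 8/55 = $43,528. Book value $176,748.
Year 4: $299,255 × 7/55 = $38,087. Book value $138,661.
Year 5: $299,255 × 6/55 = $32,646. Book value $106,015.
Year 6: $299,255 × 5/55 = $27,205. Book value $78,810.
Year 7: $299,255 × 4/55 = $21,764. Book value $57,046.
Year 8: $299,255 × 3/55 = $16,323. Book value $40,723.

$16,323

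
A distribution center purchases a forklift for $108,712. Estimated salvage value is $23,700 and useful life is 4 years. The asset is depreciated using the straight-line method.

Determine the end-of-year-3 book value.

Depreciable base = $108,712 − $23,700 = $85,012.
Annual expense = $85,012 / 4 = $21,253.
End of year 1: book value $87,459.
End of year 2: book value $66,206.
End of year 3: book value $44,953.

$44,953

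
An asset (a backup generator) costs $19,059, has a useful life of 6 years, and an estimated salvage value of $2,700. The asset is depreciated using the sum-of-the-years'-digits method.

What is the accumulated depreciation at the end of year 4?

$14,022

Depreciable base = $19,059 − $2,700 = $16,359.
Sum of the years' digits = 6+5+4+3+2+1 = 21.
Year 1: $16,359 × 6/21 = $4,674. Book value $14,385.
Year 2: $16,359 × 5/21 = $3,895. Book value $10,490.
Year 3: $16,359 × 4/21 = $3,116. Book value $7,374.
Year 4: $16,359 × 3/21 = $2,337. Book value $5,037.
Accumulated through year 4 = $19,059 − $5,037 = $14,022.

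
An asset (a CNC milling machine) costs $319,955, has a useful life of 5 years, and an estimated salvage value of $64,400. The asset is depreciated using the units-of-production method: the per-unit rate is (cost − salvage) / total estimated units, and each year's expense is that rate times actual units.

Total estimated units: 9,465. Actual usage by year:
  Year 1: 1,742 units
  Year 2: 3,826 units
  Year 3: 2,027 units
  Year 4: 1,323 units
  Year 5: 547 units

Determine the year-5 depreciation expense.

Depreciable base = $319,955 − $64,400 = $255,555.
Rate = $255,555 / 9,465 units = $27 per unit.
Year 1: 1,742 × $27 = $47,034. Book value $272,921.
Year 2: 3,826 × $27 = $103,302. Book value $169,619.
Year 3: 2,027 × $27 = $54,729. Book value $114,890.
Year 4: 1,323 × $27 = $35,721. Book value $79,169.
Year 5: 547 × $27 = $14,769. Book value $64,400.

$14,769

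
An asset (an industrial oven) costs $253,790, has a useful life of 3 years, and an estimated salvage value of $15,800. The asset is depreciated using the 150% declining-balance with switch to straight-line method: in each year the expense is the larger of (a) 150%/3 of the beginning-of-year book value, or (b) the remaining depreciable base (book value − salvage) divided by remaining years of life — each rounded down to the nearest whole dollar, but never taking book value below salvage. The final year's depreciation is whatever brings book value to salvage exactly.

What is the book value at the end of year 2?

$63,448

Depreciable base = $253,790 − $15,800 = $237,990.
Year 1: DB = ⌊$253,790 × 150%/3⌋ = $126,895; SL = ⌊$237,990/3⌋ = $79,330 → take DB $126,895. Book value $126,895.
Year 2: DB = ⌊$126,895 × 150%/3⌋ = $63,447; SL = ⌊$111,095/2⌋ = $55,547 → take DB $63,447. Book value $63,448.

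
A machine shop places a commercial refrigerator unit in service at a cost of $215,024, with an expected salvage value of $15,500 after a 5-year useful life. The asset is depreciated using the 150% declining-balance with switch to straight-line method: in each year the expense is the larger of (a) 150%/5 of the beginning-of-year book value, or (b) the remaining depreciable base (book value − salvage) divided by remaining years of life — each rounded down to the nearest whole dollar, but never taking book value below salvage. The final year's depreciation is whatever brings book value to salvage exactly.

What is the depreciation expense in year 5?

Depreciable base = $215,024 − $15,500 = $199,524.
Year 1: DB = ⌊$215,024 × 150%/5⌋ = $64,507; SL = ⌊$199,524/5⌋ = $39,904 → take DB $64,507. Book value $150,517.
Year 2: DB = ⌊$150,517 × 150%/5⌋ = $45,155; SL = ⌊$135,017/4⌋ = $33,754 → take DB $45,155. Book value $105,362.
Year 3: DB = ⌊$105,362 × 150%/5⌋ = $31,608; SL = ⌊$89,862/3⌋ = $29,954 → take DB $31,608. Book value $73,754.
Year 4: DB = ⌊$73,754 × 150%/5⌋ = $22,126; SL = ⌊$58,254/2⌋ = $29,127 → take SL $29,127. Book value $44,627.
Year 5 (final): $44,627 − $15,500 = $29,127. Book value $15,500.

$29,127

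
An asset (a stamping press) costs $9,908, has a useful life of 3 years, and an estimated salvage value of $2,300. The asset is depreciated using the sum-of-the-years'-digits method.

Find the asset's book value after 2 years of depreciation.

Depreciable base = $9,908 − $2,300 = $7,608.
Sum of the years' digits = 3+2+1 = 6.
Year 1: $7,608 × 3/6 = $3,804. Book value $6,104.
Year 2: $7,608 × 2/6 = $2,536. Book value $3,568.

$3,568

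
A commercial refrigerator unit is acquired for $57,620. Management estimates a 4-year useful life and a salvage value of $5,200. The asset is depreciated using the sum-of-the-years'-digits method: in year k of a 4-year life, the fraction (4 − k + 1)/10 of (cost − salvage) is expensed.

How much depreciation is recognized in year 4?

$5,242

Depreciable base = $57,620 − $5,200 = $52,420.
Sum of the years' digits = 4+3+2+1 = 10.
Year 1: $52,420 × 4/10 = $20,968. Book value $36,652.
Year 2: $52,420 × 3/10 = $15,726. Book value $20,926.
Year 3: $52,420 × 2/10 = $10,484. Book value $10,442.
Year 4: $52,420 × 1/10 = $5,242. Book value $5,200.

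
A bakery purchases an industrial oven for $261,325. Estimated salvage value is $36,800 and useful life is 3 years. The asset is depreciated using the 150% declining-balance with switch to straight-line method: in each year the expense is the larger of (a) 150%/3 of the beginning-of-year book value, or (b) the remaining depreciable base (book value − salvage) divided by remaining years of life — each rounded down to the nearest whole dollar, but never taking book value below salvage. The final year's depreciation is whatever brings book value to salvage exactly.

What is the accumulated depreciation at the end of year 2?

$195,993

Depreciable base = $261,325 − $36,800 = $224,525.
Year 1: DB = ⌊$261,325 × 150%/3⌋ = $130,662; SL = ⌊$224,525/3⌋ = $74,841 → take DB $130,662. Book value $130,663.
Year 2: DB = ⌊$130,663 × 150%/3⌋ = $65,331; SL = ⌊$93,863/2⌋ = $46,931 → take DB $65,331. Book value $65,332.
Accumulated through year 2 = $261,325 − $65,332 = $195,993.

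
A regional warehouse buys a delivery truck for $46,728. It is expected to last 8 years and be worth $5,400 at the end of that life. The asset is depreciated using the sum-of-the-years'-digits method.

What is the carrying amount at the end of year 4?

Depreciable base = $46,728 − $5,400 = $41,328.
Sum of the years' digits = 8+7+6+5+4+3+2+1 = 36.
Year 1: $41,328 × 8/36 = $9,184. Book value $37,544.
Year 2: $41,328 × 7/36 = $8,036. Book value $29,508.
Year 3: $41,328 × 6/36 = $6,888. Book value $22,620.
Year 4: $41,328 × 5/36 = $5,740. Book value $16,880.

$16,880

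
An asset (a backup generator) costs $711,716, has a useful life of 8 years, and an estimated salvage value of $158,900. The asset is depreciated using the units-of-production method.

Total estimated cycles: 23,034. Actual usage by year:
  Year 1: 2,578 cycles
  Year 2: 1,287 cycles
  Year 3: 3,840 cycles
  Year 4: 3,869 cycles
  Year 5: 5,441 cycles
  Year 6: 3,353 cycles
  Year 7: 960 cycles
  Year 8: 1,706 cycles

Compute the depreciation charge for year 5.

$130,584

Depreciable base = $711,716 − $158,900 = $552,816.
Rate = $552,816 / 23,034 cycles = $24 per cycle.
Year 1: 2,578 × $24 = $61,872. Book value $649,844.
Year 2: 1,287 × $24 = $30,888. Book value $618,956.
Year 3: 3,840 × $24 = $92,160. Book value $526,796.
Year 4: 3,869 × $24 = $92,856. Book value $433,940.
Year 5: 5,441 × $24 = $130,584. Book value $303,356.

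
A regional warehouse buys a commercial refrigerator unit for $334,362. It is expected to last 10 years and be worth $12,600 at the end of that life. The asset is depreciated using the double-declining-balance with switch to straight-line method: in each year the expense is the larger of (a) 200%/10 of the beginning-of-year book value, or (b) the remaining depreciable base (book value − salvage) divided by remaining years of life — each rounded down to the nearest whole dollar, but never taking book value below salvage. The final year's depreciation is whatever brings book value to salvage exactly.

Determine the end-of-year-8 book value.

Depreciable base = $334,362 − $12,600 = $321,762.
Year 1: DB = ⌊$334,362 × 200%/10⌋ = $66,872; SL = ⌊$321,762/10⌋ = $32,176 → take DB $66,872. Book value $267,490.
Year 2: DB = ⌊$267,490 × 200%/10⌋ = $53,498; SL = ⌊$254,890/9⌋ = $28,321 → take DB $53,498. Book value $213,992.
Year 3: DB = ⌊$213,992 × 200%/10⌋ = $42,798; SL = ⌊$201,392/8⌋ = $25,174 → take DB $42,798. Book value $171,194.
Year 4: DB = ⌊$171,194 × 200%/10⌋ = $34,238; SL = ⌊$158,594/7⌋ = $22,656 → take DB $34,238. Book value $136,956.
Year 5: DB = ⌊$136,956 × 200%/10⌋ = $27,391; SL = ⌊$124,356/6⌋ = $20,726 → take DB $27,391. Book value $109,565.
Year 6: DB = ⌊$109,565 × 200%/10⌋ = $21,913; SL = ⌊$96,965/5⌋ = $19,393 → take DB $21,913. Book value $87,652.
Year 7: DB = ⌊$87,652 × 200%/10⌋ = $17,530; SL = ⌊$75,052/4⌋ = $18,763 → take SL $18,763. Book value $68,889.
Year 8: DB = ⌊$68,889 × 200%/10⌋ = $13,777; SL = ⌊$56,289/3⌋ = $18,763 → take SL $18,763. Book value $50,126.

$50,126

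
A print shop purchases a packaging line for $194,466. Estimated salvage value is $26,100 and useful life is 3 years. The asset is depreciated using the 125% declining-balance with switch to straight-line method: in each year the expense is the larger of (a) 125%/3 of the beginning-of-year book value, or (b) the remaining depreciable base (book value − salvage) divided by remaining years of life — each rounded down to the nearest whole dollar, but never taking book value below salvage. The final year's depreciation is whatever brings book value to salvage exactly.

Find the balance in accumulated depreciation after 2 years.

Depreciable base = $194,466 − $26,100 = $168,366.
Year 1: DB = ⌊$194,466 × 125%/3⌋ = $81,027; SL = ⌊$168,366/3⌋ = $56,122 → take DB $81,027. Book value $113,439.
Year 2: DB = ⌊$113,439 × 125%/3⌋ = $47,266; SL = ⌊$87,339/2⌋ = $43,669 → take DB $47,266. Book value $66,173.
Accumulated through year 2 = $194,466 − $66,173 = $128,293.

$128,293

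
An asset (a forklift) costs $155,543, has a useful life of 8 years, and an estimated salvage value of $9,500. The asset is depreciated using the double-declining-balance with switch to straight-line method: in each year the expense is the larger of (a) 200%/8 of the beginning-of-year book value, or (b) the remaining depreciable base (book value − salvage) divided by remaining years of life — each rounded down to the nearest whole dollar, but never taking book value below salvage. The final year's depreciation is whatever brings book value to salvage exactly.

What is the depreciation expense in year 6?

$9,228

Depreciable base = $155,543 − $9,500 = $146,043.
Year 1: DB = ⌊$155,543 × 200%/8⌋ = $38,885; SL = ⌊$146,043/8⌋ = $18,255 → take DB $38,885. Book value $116,658.
Year 2: DB = ⌊$116,658 × 200%/8⌋ = $29,164; SL = ⌊$107,158/7⌋ = $15,308 → take DB $29,164. Book value $87,494.
Year 3: DB = ⌊$87,494 × 200%/8⌋ = $21,873; SL = ⌊$77,994/6⌋ = $12,999 → take DB $21,873. Book value $65,621.
Year 4: DB = ⌊$65,621 × 200%/8⌋ = $16,405; SL = ⌊$56,121/5⌋ = $11,224 → take DB $16,405. Book value $49,216.
Year 5: DB = ⌊$49,216 × 200%/8⌋ = $12,304; SL = ⌊$39,716/4⌋ = $9,929 → take DB $12,304. Book value $36,912.
Year 6: DB = ⌊$36,912 × 200%/8⌋ = $9,228; SL = ⌊$27,412/3⌋ = $9,137 → take DB $9,228. Book value $27,684.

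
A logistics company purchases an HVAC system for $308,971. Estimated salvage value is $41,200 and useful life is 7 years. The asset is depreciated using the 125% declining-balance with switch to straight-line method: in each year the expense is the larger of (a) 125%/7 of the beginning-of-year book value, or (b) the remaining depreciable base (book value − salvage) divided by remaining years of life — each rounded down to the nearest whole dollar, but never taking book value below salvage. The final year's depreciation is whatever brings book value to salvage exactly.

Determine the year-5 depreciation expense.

Depreciable base = $308,971 − $41,200 = $267,771.
Year 1: DB = ⌊$308,971 × 125%/7⌋ = $55,173; SL = ⌊$267,771/7⌋ = $38,253 → take DB $55,173. Book value $253,798.
Year 2: DB = ⌊$253,798 × 125%/7⌋ = $45,321; SL = ⌊$212,598/6⌋ = $35,433 → take DB $45,321. Book value $208,477.
Year 3: DB = ⌊$208,477 × 125%/7⌋ = $37,228; SL = ⌊$167,277/5⌋ = $33,455 → take DB $37,228. Book value $171,249.
Year 4: DB = ⌊$171,249 × 125%/7⌋ = $30,580; SL = ⌊$130,049/4⌋ = $32,512 → take SL $32,512. Book value $138,737.
Year 5: DB = ⌊$138,737 × 125%/7⌋ = $24,774; SL = ⌊$97,537/3⌋ = $32,512 → take SL $32,512. Book value $106,225.

$32,512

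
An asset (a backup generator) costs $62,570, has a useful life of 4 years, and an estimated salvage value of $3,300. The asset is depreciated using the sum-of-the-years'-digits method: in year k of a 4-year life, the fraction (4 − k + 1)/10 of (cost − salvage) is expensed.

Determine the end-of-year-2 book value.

Depreciable base = $62,570 − $3,300 = $59,270.
Sum of the years' digits = 4+3+2+1 = 10.
Year 1: $59,270 × 4/10 = $23,708. Book value $38,862.
Year 2: $59,270 × 3/10 = $17,781. Book value $21,081.

$21,081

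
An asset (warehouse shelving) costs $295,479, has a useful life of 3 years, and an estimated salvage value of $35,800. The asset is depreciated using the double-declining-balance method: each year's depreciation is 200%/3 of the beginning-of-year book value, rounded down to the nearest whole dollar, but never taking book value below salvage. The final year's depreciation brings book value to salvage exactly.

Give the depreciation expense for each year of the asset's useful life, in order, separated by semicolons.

Depreciable base = $295,479 − $35,800 = $259,679.
Year 1: ⌊$295,479 × 200%/3⌋ = $196,986. Book value $98,493.
Year 2: ⌊$98,493 × 200%/3⌋ = $65,662, capped at $62,693. Book value $35,800.
Year 3 (final): $35,800 − $35,800 = $0. Book value $35,800.

$196,986; $62,693; $0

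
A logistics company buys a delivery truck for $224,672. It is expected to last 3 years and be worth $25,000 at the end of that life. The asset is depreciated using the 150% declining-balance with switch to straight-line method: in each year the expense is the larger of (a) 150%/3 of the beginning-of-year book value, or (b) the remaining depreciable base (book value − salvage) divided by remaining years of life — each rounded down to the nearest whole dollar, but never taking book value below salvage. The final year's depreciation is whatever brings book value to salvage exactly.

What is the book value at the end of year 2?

$56,168

Depreciable base = $224,672 − $25,000 = $199,672.
Year 1: DB = ⌊$224,672 × 150%/3⌋ = $112,336; SL = ⌊$199,672/3⌋ = $66,557 → take DB $112,336. Book value $112,336.
Year 2: DB = ⌊$112,336 × 150%/3⌋ = $56,168; SL = ⌊$87,336/2⌋ = $43,668 → take DB $56,168. Book value $56,168.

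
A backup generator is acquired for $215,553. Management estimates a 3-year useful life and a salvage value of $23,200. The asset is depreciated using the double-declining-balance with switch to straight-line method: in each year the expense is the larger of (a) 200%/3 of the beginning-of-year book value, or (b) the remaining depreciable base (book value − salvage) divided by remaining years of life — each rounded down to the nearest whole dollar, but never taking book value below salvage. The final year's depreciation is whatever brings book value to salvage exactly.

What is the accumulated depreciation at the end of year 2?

$191,602

Depreciable base = $215,553 − $23,200 = $192,353.
Year 1: DB = ⌊$215,553 × 200%/3⌋ = $143,702; SL = ⌊$192,353/3⌋ = $64,117 → take DB $143,702. Book value $71,851.
Year 2: DB = ⌊$71,851 × 200%/3⌋ = $47,900; SL = ⌊$48,651/2⌋ = $24,325 → take DB $47,900. Book value $23,951.
Accumulated through year 2 = $215,553 − $23,951 = $191,602.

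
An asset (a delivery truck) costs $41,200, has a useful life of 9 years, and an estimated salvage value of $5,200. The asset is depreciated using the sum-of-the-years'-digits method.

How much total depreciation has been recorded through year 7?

$33,600

Depreciable base = $41,200 − $5,200 = $36,000.
Sum of the years' digits = 9+8+7+6+5+4+3+2+1 = 45.
Year 1: $36,000 × 9/45 = $7,200. Book value $34,000.
Year 2: $36,000 × 8/45 = $6,400. Book value $27,600.
Year 3: $36,000 × 7/45 = $5,600. Book value $22,000.
Year 4: $36,000 × 6/45 = $4,800. Book value $17,200.
Year 5: $36,000 × 5/45 = $4,000. Book value $13,200.
Year 6: $36,000 × 4/45 = $3,200. Book value $10,000.
Year 7: $36,000 × 3/45 = $2,400. Book value $7,600.
Accumulated through year 7 = $41,200 − $7,600 = $33,600.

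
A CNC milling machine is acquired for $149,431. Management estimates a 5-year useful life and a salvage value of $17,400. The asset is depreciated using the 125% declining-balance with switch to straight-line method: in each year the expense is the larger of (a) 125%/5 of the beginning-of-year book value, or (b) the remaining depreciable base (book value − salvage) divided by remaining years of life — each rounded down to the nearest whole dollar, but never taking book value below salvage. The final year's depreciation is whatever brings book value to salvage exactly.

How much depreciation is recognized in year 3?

Depreciable base = $149,431 − $17,400 = $132,031.
Year 1: DB = ⌊$149,431 × 125%/5⌋ = $37,357; SL = ⌊$132,031/5⌋ = $26,406 → take DB $37,357. Book value $112,074.
Year 2: DB = ⌊$112,074 × 125%/5⌋ = $28,018; SL = ⌊$94,674/4⌋ = $23,668 → take DB $28,018. Book value $84,056.
Year 3: DB = ⌊$84,056 × 125%/5⌋ = $21,014; SL = ⌊$66,656/3⌋ = $22,218 → take SL $22,218. Book value $61,838.

$22,218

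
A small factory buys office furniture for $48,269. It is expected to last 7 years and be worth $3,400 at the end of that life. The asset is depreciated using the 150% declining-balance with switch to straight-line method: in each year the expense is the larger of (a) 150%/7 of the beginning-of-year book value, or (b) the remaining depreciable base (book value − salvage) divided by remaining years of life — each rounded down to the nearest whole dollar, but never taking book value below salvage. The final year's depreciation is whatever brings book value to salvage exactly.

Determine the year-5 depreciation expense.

$4,999

Depreciable base = $48,269 − $3,400 = $44,869.
Year 1: DB = ⌊$48,269 × 150%/7⌋ = $10,343; SL = ⌊$44,869/7⌋ = $6,409 → take DB $10,343. Book value $37,926.
Year 2: DB = ⌊$37,926 × 150%/7⌋ = $8,127; SL = ⌊$34,526/6⌋ = $5,754 → take DB $8,127. Book value $29,799.
Year 3: DB = ⌊$29,799 × 150%/7⌋ = $6,385; SL = ⌊$26,399/5⌋ = $5,279 → take DB $6,385. Book value $23,414.
Year 4: DB = ⌊$23,414 × 150%/7⌋ = $5,017; SL = ⌊$20,014/4⌋ = $5,003 → take DB $5,017. Book value $18,397.
Year 5: DB = ⌊$18,397 × 150%/7⌋ = $3,942; SL = ⌊$14,997/3⌋ = $4,999 → take SL $4,999. Book value $13,398.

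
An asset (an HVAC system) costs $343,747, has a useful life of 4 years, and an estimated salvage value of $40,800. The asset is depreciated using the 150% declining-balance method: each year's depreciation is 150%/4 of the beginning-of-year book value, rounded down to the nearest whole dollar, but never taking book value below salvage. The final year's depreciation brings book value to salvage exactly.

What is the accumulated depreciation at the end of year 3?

Depreciable base = $343,747 − $40,800 = $302,947.
Year 1: ⌊$343,747 × 150%/4⌋ = $128,905. Book value $214,842.
Year 2: ⌊$214,842 × 150%/4⌋ = $80,565. Book value $134,277.
Year 3: ⌊$134,277 × 150%/4⌋ = $50,353. Book value $83,924.
Accumulated through year 3 = $343,747 − $83,924 = $259,823.

$259,823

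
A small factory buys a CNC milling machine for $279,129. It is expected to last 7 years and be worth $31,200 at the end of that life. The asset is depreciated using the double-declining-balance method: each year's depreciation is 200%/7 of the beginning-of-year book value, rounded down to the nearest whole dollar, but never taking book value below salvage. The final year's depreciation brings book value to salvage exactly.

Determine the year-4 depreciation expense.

$29,064

Depreciable base = $279,129 − $31,200 = $247,929.
Year 1: ⌊$279,129 × 200%/7⌋ = $79,751. Book value $199,378.
Year 2: ⌊$199,378 × 200%/7⌋ = $56,965. Book value $142,413.
Year 3: ⌊$142,413 × 200%/7⌋ = $40,689. Book value $101,724.
Year 4: ⌊$101,724 × 200%/7⌋ = $29,064. Book value $72,660.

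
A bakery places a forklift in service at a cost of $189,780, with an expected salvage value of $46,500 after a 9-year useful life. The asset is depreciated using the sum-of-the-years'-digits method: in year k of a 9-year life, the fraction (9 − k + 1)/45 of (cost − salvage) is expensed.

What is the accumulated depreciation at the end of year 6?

Depreciable base = $189,780 − $46,500 = $143,280.
Sum of the years' digits = 9+8+7+6+5+4+3+2+1 = 45.
Year 1: $143,280 × 9/45 = $28,656. Book value $161,124.
Year 2: $143,280 × 8/45 = $25,472. Book value $135,652.
Year 3: $143,280 × 7/45 = $22,288. Book value $113,364.
Year 4: $143,280 × 6/45 = $19,104. Book value $94,260.
Year 5: $143,280 × 5/45 = $15,920. Book value $78,340.
Year 6: $143,280 × 4/45 = $12,736. Book value $65,604.
Accumulated through year 6 = $189,780 − $65,604 = $124,176.

$124,176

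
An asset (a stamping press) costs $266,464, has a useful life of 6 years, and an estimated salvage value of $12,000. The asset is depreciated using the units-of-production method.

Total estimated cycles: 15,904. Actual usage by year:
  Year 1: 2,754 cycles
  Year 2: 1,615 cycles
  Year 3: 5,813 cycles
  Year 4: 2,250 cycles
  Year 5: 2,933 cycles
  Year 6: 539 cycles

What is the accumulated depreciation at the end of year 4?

$198,912

Depreciable base = $266,464 − $12,000 = $254,464.
Rate = $254,464 / 15,904 cycles = $16 per cycle.
Year 1: 2,754 × $16 = $44,064. Book value $222,400.
Year 2: 1,615 × $16 = $25,840. Book value $196,560.
Year 3: 5,813 × $16 = $93,008. Book value $103,552.
Year 4: 2,250 × $16 = $36,000. Book value $67,552.
Accumulated through year 4 = $266,464 − $67,552 = $198,912.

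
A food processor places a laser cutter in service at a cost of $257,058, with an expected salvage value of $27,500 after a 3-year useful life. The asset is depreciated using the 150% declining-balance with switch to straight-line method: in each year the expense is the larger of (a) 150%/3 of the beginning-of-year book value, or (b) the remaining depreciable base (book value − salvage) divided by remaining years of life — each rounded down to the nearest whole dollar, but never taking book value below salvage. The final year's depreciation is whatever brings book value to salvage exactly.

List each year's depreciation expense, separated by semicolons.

Depreciable base = $257,058 − $27,500 = $229,558.
Year 1: DB = ⌊$257,058 × 150%/3⌋ = $128,529; SL = ⌊$229,558/3⌋ = $76,519 → take DB $128,529. Book value $128,529.
Year 2: DB = ⌊$128,529 × 150%/3⌋ = $64,264; SL = ⌊$101,029/2⌋ = $50,514 → take DB $64,264. Book value $64,265.
Year 3 (final): $64,265 − $27,500 = $36,765. Book value $27,500.

$128,529; $64,264; $36,765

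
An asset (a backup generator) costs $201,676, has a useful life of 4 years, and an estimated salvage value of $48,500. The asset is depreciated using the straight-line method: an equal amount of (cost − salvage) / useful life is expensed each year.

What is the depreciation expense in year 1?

Depreciable base = $201,676 − $48,500 = $153,176.
Annual expense = $153,176 / 4 = $38,294.

$38,294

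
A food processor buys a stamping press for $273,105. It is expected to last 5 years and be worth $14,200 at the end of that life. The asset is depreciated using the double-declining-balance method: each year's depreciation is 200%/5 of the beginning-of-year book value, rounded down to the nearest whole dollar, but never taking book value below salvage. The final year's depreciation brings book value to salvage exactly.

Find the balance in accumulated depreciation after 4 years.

$237,710

Depreciable base = $273,105 − $14,200 = $258,905.
Year 1: ⌊$273,105 × 200%/5⌋ = $109,242. Book value $163,863.
Year 2: ⌊$163,863 × 200%/5⌋ = $65,545. Book value $98,318.
Year 3: ⌊$98,318 × 200%/5⌋ = $39,327. Book value $58,991.
Year 4: ⌊$58,991 × 200%/5⌋ = $23,596. Book value $35,395.
Accumulated through year 4 = $273,105 − $35,395 = $237,710.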